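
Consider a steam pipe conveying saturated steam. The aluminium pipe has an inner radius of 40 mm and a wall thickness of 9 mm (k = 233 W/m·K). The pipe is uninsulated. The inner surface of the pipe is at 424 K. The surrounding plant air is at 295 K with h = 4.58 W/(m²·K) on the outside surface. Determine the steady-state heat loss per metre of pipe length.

q′ ≈ 182 W/m

Cylindrical conduction, so R = ln(r₂/r₁)/(2πkL) per layer, in series:
R_aluminium pipe wall = ln(49/40)/(2π×233×1) = 1.386×10^-4 K/W
R_outer film = 1/(h_o·2πr_oL) = 1/(4.58×2π×0.049×1) = 0.7092 K/W
R_total = 0.7093 K/W
Q = ΔT/R_total = 129/0.7093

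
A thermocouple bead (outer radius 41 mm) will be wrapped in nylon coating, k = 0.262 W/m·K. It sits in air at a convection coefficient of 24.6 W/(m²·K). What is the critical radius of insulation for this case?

r_cr ≈ 21.3 mm

For a sphere r_cr = 2k/h = 2×0.262/24.6
r_cr = 21.3 mm; since the bare radius (41 mm) is above r_cr, any added insulation will reduce heat loss.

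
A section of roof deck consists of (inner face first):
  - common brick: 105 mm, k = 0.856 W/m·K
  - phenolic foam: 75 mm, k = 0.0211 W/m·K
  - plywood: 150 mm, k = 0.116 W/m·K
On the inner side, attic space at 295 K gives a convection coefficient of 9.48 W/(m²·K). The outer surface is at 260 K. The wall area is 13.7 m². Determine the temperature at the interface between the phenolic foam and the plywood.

T ≈ 269 K

Model the wall as resistances in series:
R_inner film = 1/(h_i·A) = 1/(9.48×13.7) = 0.0077 K/W
R_common brick = L/(kA) = 0.105/(0.856×13.7) = 0.008954 K/W
R_phenolic foam = L/(kA) = 0.075/(0.0211×13.7) = 0.2595 K/W
R_plywood = L/(kA) = 0.15/(0.116×13.7) = 0.09439 K/W
R_total = 0.3705 K/W;  Q = ΔT/R_total = 35/0.3705 = 94.47 W
T_interface = T_inner − Q·ΣR(inner→interface) = 295 − 94.5×0.2761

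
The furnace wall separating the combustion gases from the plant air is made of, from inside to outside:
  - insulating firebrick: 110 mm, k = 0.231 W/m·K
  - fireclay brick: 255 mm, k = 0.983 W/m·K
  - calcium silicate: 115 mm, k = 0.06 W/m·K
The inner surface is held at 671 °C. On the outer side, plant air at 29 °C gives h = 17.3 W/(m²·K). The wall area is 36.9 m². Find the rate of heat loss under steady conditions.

Q ≈ 8740 W

Using the resistance-network approach (series):
R_insulating firebrick = L/(kA) = 0.11/(0.231×36.9) = 0.0129 K/W
R_fireclay brick = L/(kA) = 0.255/(0.983×36.9) = 0.00703 K/W
R_calcium silicate = L/(kA) = 0.115/(0.06×36.9) = 0.05194 K/W
R_outer film = 1/(h_o·A) = 1/(17.3×36.9) = 0.001566 K/W
R_total = 0.07344 K/W
Q = ΔT / R_total = 642 / 0.07344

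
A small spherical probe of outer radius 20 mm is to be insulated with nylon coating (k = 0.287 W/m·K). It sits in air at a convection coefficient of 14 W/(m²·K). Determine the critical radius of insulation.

For a sphere r_cr = 2k/h = 2×0.287/14
r_cr = 41 mm; since the bare radius (20 mm) is below r_cr, adding a thin layer of insulation will *increase* heat loss.

r_cr ≈ 41 mm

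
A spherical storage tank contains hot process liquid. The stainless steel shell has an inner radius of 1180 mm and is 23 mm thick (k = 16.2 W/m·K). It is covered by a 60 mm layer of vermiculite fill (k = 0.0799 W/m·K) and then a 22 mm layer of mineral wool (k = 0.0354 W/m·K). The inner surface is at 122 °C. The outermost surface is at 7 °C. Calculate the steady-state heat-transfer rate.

For a spherical shell R = (1/r₁ − 1/r₂)/(4πk); film R = 1/(h·4πr²). In series:
R_stainless steel shell = (1/1.18 − 1/1.203)/(4π×16.2) = 7.959×10^-5 K/W
R_vermiculite fill = (1/1.203 − 1/1.263)/(4π×0.0799) = 0.03933 K/W
R_mineral wool = (1/1.263 − 1/1.285)/(4π×0.0354) = 0.03047 K/W
R_total = 0.06988 K/W
Q = ΔT/R_total = 115/0.06988

Q ≈ 1650 W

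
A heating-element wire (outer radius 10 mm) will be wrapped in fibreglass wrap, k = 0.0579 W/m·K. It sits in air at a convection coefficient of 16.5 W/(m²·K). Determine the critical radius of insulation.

r_cr ≈ 3.51 mm

For a cylinder r_cr = k/h = 0.0579/16.5
r_cr = 3.51 mm; since the bare radius (10 mm) is above r_cr, any added insulation will reduce heat loss.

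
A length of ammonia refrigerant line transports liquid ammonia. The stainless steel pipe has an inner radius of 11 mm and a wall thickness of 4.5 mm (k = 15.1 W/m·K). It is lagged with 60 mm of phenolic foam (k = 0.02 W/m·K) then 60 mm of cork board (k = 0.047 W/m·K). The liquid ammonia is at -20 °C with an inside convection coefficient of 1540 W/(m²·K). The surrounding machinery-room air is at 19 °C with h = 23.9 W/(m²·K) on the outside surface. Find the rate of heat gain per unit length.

q′ ≈ 2.66 W/m

Cylindrical conduction, so R = ln(r₂/r₁)/(2πkL) per layer, in series:
R_inner film = 1/(h_i·2πr₁L) = 1/(1540×2π×0.011×1) = 0.009395 K/W
R_stainless steel pipe wall = ln(15.5/11)/(2π×15.1×1) = 0.003615 K/W
R_phenolic foam = ln(75.5/15.5)/(2π×0.02×1) = 12.6 K/W
R_cork board = ln(135.5/75.5)/(2π×0.047×1) = 1.98 K/W
R_outer film = 1/(h_o·2πr_oL) = 1/(23.9×2π×0.1355×1) = 0.04915 K/W
R_total = 14.64 K/W
Q = ΔT/R_total = 39/14.64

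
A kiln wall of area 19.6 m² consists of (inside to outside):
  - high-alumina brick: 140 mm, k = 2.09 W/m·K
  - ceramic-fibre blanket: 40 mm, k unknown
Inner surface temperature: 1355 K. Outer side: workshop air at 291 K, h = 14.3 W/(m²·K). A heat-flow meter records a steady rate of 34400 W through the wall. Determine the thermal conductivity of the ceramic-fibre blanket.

k ≈ 0.0852 W/(m·K)

Treating each layer as a thermal resistance in series:
R_high-alumina brick = L/(kA) = 0.14/(2.09×19.6) = 0.003418 K/W
R_outer film = 1/(h_o·A) = 1/(14.3×19.6) = 0.003568 K/W
Sum of known resistances R_other = 0.006985 K/W
Total R = ΔT/Q = 1064/34400 = 0.03093 K/W
R_ceramic-fibre blanket = R_total − R_other = 0.02394 K/W
k = L/(R·A) = 0.04/(0.02394×19.6)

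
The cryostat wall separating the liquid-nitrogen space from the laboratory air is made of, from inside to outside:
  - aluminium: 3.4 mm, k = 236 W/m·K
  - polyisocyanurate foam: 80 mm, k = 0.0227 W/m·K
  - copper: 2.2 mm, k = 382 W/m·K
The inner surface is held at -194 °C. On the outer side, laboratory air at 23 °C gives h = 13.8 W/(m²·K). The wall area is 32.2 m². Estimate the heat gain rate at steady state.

Model the wall as resistances in series:
R_aluminium = L/(kA) = 0.0034/(236×32.2) = 4.474×10^-7 K/W
R_polyisocyanurate foam = L/(kA) = 0.08/(0.0227×32.2) = 0.1094 K/W
R_copper = L/(kA) = 0.0022/(382×32.2) = 1.789×10^-7 K/W
R_outer film = 1/(h_o·A) = 1/(13.8×32.2) = 0.00225 K/W
R_total = 0.1117 K/W
Q = ΔT / R_total = 217 / 0.1117

Q ≈ 1940 W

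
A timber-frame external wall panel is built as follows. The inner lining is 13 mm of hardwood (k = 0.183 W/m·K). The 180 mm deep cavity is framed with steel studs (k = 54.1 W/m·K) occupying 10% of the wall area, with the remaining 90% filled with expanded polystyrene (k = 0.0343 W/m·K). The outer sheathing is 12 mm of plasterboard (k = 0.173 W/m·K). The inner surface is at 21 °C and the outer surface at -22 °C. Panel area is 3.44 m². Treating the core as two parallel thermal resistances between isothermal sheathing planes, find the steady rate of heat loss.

Q ≈ 853 W

Sheathing layers in series; stud and cavity paths in parallel between them.
R_inner = 0.013/(0.183×3.44) = 0.02065 K/W
R_stud  = 0.18/(54.1×0.1×3.44) = 0.009672 K/W
R_cav   = 0.18/(0.0343×0.9×3.44) = 1.695 K/W
1/R_core = 1/R_stud + 1/R_cav → R_core = 0.009617 K/W
R_outer = 0.012/(0.173×3.44) = 0.02016 K/W
R_total = 0.05043 K/W
Q = ΔT/R_total = 43/0.05043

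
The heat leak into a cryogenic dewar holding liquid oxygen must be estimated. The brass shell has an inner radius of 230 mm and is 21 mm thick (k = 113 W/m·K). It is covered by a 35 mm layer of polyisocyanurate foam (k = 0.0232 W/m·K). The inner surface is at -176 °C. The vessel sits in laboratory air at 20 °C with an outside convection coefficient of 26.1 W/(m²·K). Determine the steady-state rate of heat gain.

Q ≈ 115 W

Spherical conduction: R = (1/r_in − 1/r_out)/(4πk) per layer; series-sum.
R_brass shell = (1/0.23 − 1/0.251)/(4π×113) = 2.562×10^-4 K/W
R_polyisocyanurate foam = (1/0.251 − 1/0.286)/(4π×0.0232) = 1.672 K/W
R_outer film = 1/(h·4πr_o²) = 1/(26.1×4π×0.286²) = 0.03727 K/W
R_total = 1.71 K/W
Q = ΔT/R_total = 196/1.71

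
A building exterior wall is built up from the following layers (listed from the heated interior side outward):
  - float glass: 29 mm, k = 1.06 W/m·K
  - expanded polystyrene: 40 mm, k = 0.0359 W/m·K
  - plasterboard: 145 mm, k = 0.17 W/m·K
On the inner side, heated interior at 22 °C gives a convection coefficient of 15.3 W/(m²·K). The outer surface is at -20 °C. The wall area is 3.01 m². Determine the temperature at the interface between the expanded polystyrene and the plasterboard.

T ≈ -2.61 °C

Model the wall as resistances in series:
R_inner film = 1/(h_i·A) = 1/(15.3×3.01) = 0.02171 K/W
R_float glass = L/(kA) = 0.029/(1.06×3.01) = 0.009089 K/W
R_expanded polystyrene = L/(kA) = 0.04/(0.0359×3.01) = 0.3702 K/W
R_plasterboard = L/(kA) = 0.145/(0.17×3.01) = 0.2834 K/W
R_total = 0.6843 K/W;  Q = ΔT/R_total = 42/0.6843 = 61.37 W
T_interface = T_inner − Q·ΣR(inner→interface) = 22 − 61.4×0.401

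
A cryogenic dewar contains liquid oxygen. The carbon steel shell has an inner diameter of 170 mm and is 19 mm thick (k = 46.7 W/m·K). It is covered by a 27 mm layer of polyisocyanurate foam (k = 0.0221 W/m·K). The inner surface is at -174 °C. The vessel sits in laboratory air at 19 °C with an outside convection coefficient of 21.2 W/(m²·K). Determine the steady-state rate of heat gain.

Q ≈ 26.2 W

Radial (spherical) resistances in series:
R_carbon steel shell = (1/0.085 − 1/0.104)/(4π×46.7) = 0.003662 K/W
R_polyisocyanurate foam = (1/0.104 − 1/0.131)/(4π×0.0221) = 7.136 K/W
R_outer film = 1/(h·4πr_o²) = 1/(21.2×4π×0.131²) = 0.2187 K/W
R_total = 7.358 K/W
Q = ΔT/R_total = 193/7.358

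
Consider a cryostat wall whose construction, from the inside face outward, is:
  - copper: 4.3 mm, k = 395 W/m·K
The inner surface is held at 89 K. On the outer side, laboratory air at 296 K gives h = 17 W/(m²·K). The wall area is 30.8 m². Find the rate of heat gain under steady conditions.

Q ≈ 108000 W

Treating each layer as a thermal resistance in series:
R_copper = L/(kA) = 0.0043/(395×30.8) = 3.534×10^-7 K/W
R_outer film = 1/(h_o·A) = 1/(17×30.8) = 0.00191 K/W
R_total = 0.00191 K/W
Q = ΔT / R_total = 207 / 0.00191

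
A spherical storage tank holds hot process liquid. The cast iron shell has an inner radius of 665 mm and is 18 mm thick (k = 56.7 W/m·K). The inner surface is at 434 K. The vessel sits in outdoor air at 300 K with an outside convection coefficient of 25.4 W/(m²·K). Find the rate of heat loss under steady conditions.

For a spherical shell R = (1/r₁ − 1/r₂)/(4πk); film R = 1/(h·4πr²). In series:
R_cast iron shell = (1/0.665 − 1/0.683)/(4π×56.7) = 5.562×10^-5 K/W
R_outer film = 1/(h·4πr_o²) = 1/(25.4×4π×0.683²) = 0.006716 K/W
R_total = 0.006772 K/W
Q = ΔT/R_total = 134/0.006772

Q ≈ 19800 W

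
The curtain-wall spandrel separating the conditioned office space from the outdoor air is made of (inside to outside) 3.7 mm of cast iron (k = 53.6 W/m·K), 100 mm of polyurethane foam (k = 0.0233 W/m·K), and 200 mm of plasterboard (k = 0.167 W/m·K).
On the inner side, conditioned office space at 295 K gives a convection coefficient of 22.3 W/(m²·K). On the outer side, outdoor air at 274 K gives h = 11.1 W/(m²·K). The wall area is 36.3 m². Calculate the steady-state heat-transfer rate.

Treating each layer as a thermal resistance in series:
R_inner film = 1/(h_i·A) = 1/(22.3×36.3) = 0.001235 K/W
R_cast iron = L/(kA) = 0.0037/(53.6×36.3) = 1.902×10^-6 K/W
R_polyurethane foam = L/(kA) = 0.1/(0.0233×36.3) = 0.1182 K/W
R_plasterboard = L/(kA) = 0.2/(0.167×36.3) = 0.03299 K/W
R_outer film = 1/(h_o·A) = 1/(11.1×36.3) = 0.002482 K/W
R_total = 0.1549 K/W
Q = ΔT / R_total = 21 / 0.1549

Q ≈ 136 W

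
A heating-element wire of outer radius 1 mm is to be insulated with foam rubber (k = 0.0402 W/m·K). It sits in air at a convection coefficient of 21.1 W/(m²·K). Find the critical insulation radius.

r_cr ≈ 1.91 mm

For a cylinder r_cr = k/h = 0.0402/21.1
r_cr = 1.91 mm; since the bare radius (1 mm) is below r_cr, adding a thin layer of insulation will *increase* heat loss.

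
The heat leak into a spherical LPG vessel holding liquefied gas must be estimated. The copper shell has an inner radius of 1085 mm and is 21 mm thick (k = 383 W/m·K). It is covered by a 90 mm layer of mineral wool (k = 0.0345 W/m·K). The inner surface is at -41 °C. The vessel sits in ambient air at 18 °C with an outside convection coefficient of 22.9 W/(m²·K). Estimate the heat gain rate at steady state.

Q ≈ 370 W

Spherical conduction: R = (1/r_in − 1/r_out)/(4πk) per layer; series-sum.
R_copper shell = (1/1.085 − 1/1.106)/(4π×383) = 3.636×10^-6 K/W
R_mineral wool = (1/1.106 − 1/1.196)/(4π×0.0345) = 0.1569 K/W
R_outer film = 1/(h·4πr_o²) = 1/(22.9×4π×1.196²) = 0.002429 K/W
R_total = 0.1594 K/W
Q = ΔT/R_total = 59/0.1594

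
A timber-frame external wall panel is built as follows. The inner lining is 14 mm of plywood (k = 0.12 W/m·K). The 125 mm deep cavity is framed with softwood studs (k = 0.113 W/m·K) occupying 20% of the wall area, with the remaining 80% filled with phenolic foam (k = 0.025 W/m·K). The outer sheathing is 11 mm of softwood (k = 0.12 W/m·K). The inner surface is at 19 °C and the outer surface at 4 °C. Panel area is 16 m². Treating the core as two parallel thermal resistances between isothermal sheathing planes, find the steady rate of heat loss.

Sheathing layers in series; stud and cavity paths in parallel between them.
R_inner = 0.014/(0.12×16) = 0.007292 K/W
R_stud  = 0.125/(0.113×0.2×16) = 0.3457 K/W
R_cav   = 0.125/(0.025×0.8×16) = 0.3906 K/W
1/R_core = 1/R_stud + 1/R_cav → R_core = 0.1834 K/W
R_outer = 0.011/(0.12×16) = 0.005729 K/W
R_total = 0.1964 K/W
Q = ΔT/R_total = 15/0.1964

Q ≈ 76.4 W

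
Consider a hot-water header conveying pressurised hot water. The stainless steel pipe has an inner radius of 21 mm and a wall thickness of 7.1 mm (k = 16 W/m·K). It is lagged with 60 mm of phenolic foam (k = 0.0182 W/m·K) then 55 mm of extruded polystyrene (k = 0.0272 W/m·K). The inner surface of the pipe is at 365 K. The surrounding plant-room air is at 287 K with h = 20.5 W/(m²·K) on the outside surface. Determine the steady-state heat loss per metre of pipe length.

q′ ≈ 6.05 W/m

Treating each annulus and film as a series resistance:
R_stainless steel pipe wall = ln(28.1/21)/(2π×16×1) = 0.002897 K/W
R_phenolic foam = ln(88.1/28.1)/(2π×0.0182×1) = 9.993 K/W
R_extruded polystyrene = ln(143.1/88.1)/(2π×0.0272×1) = 2.838 K/W
R_outer film = 1/(h_o·2πr_oL) = 1/(20.5×2π×0.1431×1) = 0.05425 K/W
R_total = 12.89 K/W
Q = ΔT/R_total = 78/12.89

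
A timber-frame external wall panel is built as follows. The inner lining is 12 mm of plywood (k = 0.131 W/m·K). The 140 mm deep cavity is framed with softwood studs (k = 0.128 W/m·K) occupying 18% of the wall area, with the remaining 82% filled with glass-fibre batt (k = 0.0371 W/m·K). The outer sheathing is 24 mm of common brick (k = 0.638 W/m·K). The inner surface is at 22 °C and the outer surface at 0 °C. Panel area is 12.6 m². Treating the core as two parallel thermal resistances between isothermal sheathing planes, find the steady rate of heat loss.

Sheathing layers in series; stud and cavity paths in parallel between them.
R_inner = 0.012/(0.131×12.6) = 0.00727 K/W
R_stud  = 0.14/(0.128×0.18×12.6) = 0.4823 K/W
R_cav   = 0.14/(0.0371×0.82×12.6) = 0.3652 K/W
1/R_core = 1/R_stud + 1/R_cav → R_core = 0.2078 K/W
R_outer = 0.024/(0.638×12.6) = 0.002986 K/W
R_total = 0.2181 K/W
Q = ΔT/R_total = 22/0.2181

Q ≈ 101 W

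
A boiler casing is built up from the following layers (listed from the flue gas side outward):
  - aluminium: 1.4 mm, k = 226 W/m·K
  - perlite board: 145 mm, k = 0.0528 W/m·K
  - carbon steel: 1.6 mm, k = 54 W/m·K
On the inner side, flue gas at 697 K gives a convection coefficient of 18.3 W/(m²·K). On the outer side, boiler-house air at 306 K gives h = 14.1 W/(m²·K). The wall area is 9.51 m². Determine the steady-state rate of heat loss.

Series thermal resistances:
R_inner film = 1/(h_i·A) = 1/(18.3×9.51) = 0.005746 K/W
R_aluminium = L/(kA) = 0.0014/(226×9.51) = 6.514×10^-7 K/W
R_perlite board = L/(kA) = 0.145/(0.0528×9.51) = 0.2888 K/W
R_carbon steel = L/(kA) = 0.0016/(54×9.51) = 3.116×10^-6 K/W
R_outer film = 1/(h_o·A) = 1/(14.1×9.51) = 0.007458 K/W
R_total = 0.302 K/W
Q = ΔT / R_total = 391 / 0.302

Q ≈ 1290 W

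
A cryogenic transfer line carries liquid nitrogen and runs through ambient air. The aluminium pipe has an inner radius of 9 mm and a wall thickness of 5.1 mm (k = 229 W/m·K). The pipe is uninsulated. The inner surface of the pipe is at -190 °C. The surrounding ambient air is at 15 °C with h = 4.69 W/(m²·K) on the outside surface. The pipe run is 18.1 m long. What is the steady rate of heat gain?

Q ≈ 1540 W

Cylindrical conduction, so R = ln(r₂/r₁)/(2πkL) per layer, in series:
R_aluminium pipe wall = ln(14.1/9)/(2π×229×18.1) = 1.724×10^-5 K/W
R_outer film = 1/(h_o·2πr_oL) = 1/(4.69×2π×0.0141×18.1) = 0.133 K/W
R_total = 0.133 K/W
Q = ΔT/R_total = 205/0.133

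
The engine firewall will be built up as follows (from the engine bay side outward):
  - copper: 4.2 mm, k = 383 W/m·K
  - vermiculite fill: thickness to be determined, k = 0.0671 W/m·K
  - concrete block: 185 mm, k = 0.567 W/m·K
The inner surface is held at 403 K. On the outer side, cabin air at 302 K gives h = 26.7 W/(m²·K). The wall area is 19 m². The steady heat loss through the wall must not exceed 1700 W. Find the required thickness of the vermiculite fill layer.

L ≈ 51.3 mm

Treating each layer as a thermal resistance in series:
R_copper = L/(kA) = 0.0042/(383×19) = 5.772×10^-7 K/W
R_concrete block = L/(kA) = 0.185/(0.567×19) = 0.01717 K/W
R_outer film = 1/(h_o·A) = 1/(26.7×19) = 0.001971 K/W
Sum of the known resistances R_other = 0.01914 K/W
Required total resistance R_tot = ΔT/Q_allow = 101/1700 = 0.05941 K/W
R_vermiculite fill = R_tot − R_other = 0.04027 K/W
L = R·k·A = 0.04027×0.0671×19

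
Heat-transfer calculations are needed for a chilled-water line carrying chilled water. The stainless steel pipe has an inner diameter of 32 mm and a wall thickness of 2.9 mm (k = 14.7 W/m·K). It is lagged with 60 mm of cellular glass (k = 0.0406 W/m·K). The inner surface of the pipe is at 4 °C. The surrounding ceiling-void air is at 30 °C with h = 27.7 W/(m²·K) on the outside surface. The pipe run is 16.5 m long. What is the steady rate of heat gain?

For a radial system each layer contributes R = ln(r_out/r_in)/(2πkL); films add R = 1/(hA).
R_stainless steel pipe wall = ln(18.9/16)/(2π×14.7×16.5) = 1.093×10^-4 K/W
R_cellular glass = ln(78.9/18.9)/(2π×0.0406×16.5) = 0.3395 K/W
R_outer film = 1/(h_o·2πr_oL) = 1/(27.7×2π×0.0789×16.5) = 0.004413 K/W
R_total = 0.344 K/W
Q = ΔT/R_total = 26/0.344

Q ≈ 75.6 W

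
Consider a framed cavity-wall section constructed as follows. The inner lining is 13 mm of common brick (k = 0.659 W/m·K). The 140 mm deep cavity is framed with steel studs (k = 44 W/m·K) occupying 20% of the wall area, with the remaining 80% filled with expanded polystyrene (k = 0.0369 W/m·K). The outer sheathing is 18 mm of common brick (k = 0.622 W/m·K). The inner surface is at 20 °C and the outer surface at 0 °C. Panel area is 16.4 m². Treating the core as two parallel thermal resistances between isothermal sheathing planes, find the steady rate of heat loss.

Sheathing layers in series; stud and cavity paths in parallel between them.
R_inner = 0.013/(0.659×16.4) = 0.001203 K/W
R_stud  = 0.14/(44×0.2×16.4) = 9.701×10^-4 K/W
R_cav   = 0.14/(0.0369×0.8×16.4) = 0.2892 K/W
1/R_core = 1/R_stud + 1/R_cav → R_core = 9.668×10^-4 K/W
R_outer = 0.018/(0.622×16.4) = 0.001765 K/W
R_total = 0.003934 K/W
Q = ΔT/R_total = 20/0.003934

Q ≈ 5080 W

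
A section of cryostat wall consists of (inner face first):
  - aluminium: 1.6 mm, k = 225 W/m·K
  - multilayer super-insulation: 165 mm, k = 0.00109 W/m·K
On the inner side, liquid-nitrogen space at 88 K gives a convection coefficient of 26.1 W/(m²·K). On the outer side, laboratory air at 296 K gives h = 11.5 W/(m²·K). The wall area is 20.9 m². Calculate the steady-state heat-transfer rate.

Q ≈ 28.7 W

Treating each layer as a thermal resistance in series:
R_inner film = 1/(h_i·A) = 1/(26.1×20.9) = 0.001833 K/W
R_aluminium = L/(kA) = 0.0016/(225×20.9) = 3.402×10^-7 K/W
R_multilayer super-insulation = L/(kA) = 0.165/(0.00109×20.9) = 7.243 K/W
R_outer film = 1/(h_o·A) = 1/(11.5×20.9) = 0.004161 K/W
R_total = 7.249 K/W
Q = ΔT / R_total = 208 / 7.249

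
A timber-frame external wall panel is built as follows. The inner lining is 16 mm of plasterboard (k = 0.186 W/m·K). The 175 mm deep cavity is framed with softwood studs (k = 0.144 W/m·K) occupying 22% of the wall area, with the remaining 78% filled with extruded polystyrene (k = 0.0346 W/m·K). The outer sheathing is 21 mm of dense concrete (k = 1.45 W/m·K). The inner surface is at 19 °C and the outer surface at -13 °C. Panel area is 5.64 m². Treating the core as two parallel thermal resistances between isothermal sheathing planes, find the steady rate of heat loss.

Sheathing layers in series; stud and cavity paths in parallel between them.
R_inner = 0.016/(0.186×5.64) = 0.01525 K/W
R_stud  = 0.175/(0.144×0.22×5.64) = 0.9794 K/W
R_cav   = 0.175/(0.0346×0.78×5.64) = 1.15 K/W
1/R_core = 1/R_stud + 1/R_cav → R_core = 0.5289 K/W
R_outer = 0.021/(1.45×5.64) = 0.002568 K/W
R_total = 0.5467 K/W
Q = ΔT/R_total = 32/0.5467

Q ≈ 58.5 W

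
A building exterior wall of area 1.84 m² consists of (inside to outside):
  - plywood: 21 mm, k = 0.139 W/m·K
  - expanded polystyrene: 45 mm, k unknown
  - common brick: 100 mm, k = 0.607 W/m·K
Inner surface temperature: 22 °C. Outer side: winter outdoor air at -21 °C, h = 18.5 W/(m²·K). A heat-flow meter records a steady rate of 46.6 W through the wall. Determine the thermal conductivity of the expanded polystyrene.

k ≈ 0.0339 W/(m·K)

Using the resistance-network approach (series):
R_plywood = L/(kA) = 0.021/(0.139×1.84) = 0.08211 K/W
R_common brick = L/(kA) = 0.1/(0.607×1.84) = 0.08954 K/W
R_outer film = 1/(h_o·A) = 1/(18.5×1.84) = 0.02938 K/W
Sum of known resistances R_other = 0.201 K/W
Total R = ΔT/Q = 43/46.6 = 0.9227 K/W
R_expanded polystyrene = R_total − R_other = 0.7217 K/W
k = L/(R·A) = 0.045/(0.7217×1.84)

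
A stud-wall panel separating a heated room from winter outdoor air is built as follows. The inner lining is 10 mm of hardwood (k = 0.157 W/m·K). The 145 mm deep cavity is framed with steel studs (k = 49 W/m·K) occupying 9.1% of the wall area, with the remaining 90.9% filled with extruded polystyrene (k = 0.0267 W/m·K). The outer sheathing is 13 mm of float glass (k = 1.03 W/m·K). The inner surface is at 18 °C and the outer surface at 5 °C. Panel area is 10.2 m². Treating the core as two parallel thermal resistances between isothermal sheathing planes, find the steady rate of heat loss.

Sheathing layers in series; stud and cavity paths in parallel between them.
R_inner = 0.01/(0.157×10.2) = 0.006245 K/W
R_stud  = 0.145/(49×0.091×10.2) = 0.003188 K/W
R_cav   = 0.145/(0.0267×0.909×10.2) = 0.5857 K/W
1/R_core = 1/R_stud + 1/R_cav → R_core = 0.003171 K/W
R_outer = 0.013/(1.03×10.2) = 0.001237 K/W
R_total = 0.01065 K/W
Q = ΔT/R_total = 13/0.01065

Q ≈ 1220 W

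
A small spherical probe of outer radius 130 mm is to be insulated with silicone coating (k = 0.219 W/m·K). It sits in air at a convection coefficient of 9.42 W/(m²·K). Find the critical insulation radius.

r_cr ≈ 46.5 mm

For a sphere r_cr = 2k/h = 2×0.219/9.42
r_cr = 46.5 mm; since the bare radius (130 mm) is above r_cr, any added insulation will reduce heat loss.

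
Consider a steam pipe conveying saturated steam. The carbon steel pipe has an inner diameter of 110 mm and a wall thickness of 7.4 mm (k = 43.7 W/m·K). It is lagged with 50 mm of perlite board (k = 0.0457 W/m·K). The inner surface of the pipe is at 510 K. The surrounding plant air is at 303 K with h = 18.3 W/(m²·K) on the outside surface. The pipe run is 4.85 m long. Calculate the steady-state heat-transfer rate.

Q ≈ 472 W

For a radial system each layer contributes R = ln(r_out/r_in)/(2πkL); films add R = 1/(hA).
R_carbon steel pipe wall = ln(62.4/55)/(2π×43.7×4.85) = 9.479×10^-5 K/W
R_perlite board = ln(112.4/62.4)/(2π×0.0457×4.85) = 0.4226 K/W
R_outer film = 1/(h_o·2πr_oL) = 1/(18.3×2π×0.1124×4.85) = 0.01595 K/W
R_total = 0.4386 K/W
Q = ΔT/R_total = 207/0.4386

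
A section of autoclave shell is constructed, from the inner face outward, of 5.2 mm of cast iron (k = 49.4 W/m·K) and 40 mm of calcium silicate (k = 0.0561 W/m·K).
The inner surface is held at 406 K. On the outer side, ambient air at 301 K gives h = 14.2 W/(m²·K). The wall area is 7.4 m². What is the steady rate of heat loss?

Thermal resistances in series:
R_cast iron = L/(kA) = 0.0052/(49.4×7.4) = 1.422×10^-5 K/W
R_calcium silicate = L/(kA) = 0.04/(0.0561×7.4) = 0.09635 K/W
R_outer film = 1/(h_o·A) = 1/(14.2×7.4) = 0.009517 K/W
R_total = 0.1059 K/W
Q = ΔT / R_total = 105 / 0.1059

Q ≈ 992 W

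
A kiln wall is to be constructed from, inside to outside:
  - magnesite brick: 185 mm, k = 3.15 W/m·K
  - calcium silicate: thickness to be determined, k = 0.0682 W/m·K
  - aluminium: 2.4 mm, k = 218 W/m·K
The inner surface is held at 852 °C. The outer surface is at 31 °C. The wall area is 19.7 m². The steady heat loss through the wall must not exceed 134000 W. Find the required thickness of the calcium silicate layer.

Series thermal resistances:
R_magnesite brick = L/(kA) = 0.185/(3.15×19.7) = 0.002981 K/W
R_aluminium = L/(kA) = 0.0024/(218×19.7) = 5.588×10^-7 K/W
Sum of the known resistances R_other = 0.002982 K/W
Required total resistance R_tot = ΔT/Q_allow = 821/134000 = 0.006127 K/W
R_calcium silicate = R_tot − R_other = 0.003145 K/W
L = R·k·A = 0.003145×0.0682×19.7

L ≈ 4.23 mm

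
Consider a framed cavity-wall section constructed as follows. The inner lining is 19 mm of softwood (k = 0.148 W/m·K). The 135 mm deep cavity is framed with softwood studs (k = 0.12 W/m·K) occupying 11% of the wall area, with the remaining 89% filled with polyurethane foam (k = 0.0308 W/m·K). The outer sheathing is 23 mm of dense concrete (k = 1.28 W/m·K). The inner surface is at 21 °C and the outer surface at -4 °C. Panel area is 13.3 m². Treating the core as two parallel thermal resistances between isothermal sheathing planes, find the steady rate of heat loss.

Sheathing layers in series; stud and cavity paths in parallel between them.
R_inner = 0.019/(0.148×13.3) = 0.009653 K/W
R_stud  = 0.135/(0.12×0.11×13.3) = 0.769 K/W
R_cav   = 0.135/(0.0308×0.89×13.3) = 0.3703 K/W
1/R_core = 1/R_stud + 1/R_cav → R_core = 0.2499 K/W
R_outer = 0.023/(1.28×13.3) = 0.001351 K/W
R_total = 0.2609 K/W
Q = ΔT/R_total = 25/0.2609

Q ≈ 95.8 W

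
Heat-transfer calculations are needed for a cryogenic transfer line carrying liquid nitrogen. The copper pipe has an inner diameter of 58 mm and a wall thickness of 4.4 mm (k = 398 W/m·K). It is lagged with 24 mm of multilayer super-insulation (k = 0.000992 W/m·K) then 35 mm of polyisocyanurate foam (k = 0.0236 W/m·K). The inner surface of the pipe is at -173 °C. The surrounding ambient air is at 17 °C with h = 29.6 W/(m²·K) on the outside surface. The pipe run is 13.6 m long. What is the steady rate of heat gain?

Q ≈ 28.7 W

Treating each annulus and film as a series resistance:
R_copper pipe wall = ln(33.4/29)/(2π×398×13.6) = 4.154×10^-6 K/W
R_multilayer super-insulation = ln(57.4/33.4)/(2π×0.000992×13.6) = 6.388 K/W
R_polyisocyanurate foam = ln(92.4/57.4)/(2π×0.0236×13.6) = 0.2361 K/W
R_outer film = 1/(h_o·2πr_oL) = 1/(29.6×2π×0.0924×13.6) = 0.004279 K/W
R_total = 6.628 K/W
Q = ΔT/R_total = 190/6.628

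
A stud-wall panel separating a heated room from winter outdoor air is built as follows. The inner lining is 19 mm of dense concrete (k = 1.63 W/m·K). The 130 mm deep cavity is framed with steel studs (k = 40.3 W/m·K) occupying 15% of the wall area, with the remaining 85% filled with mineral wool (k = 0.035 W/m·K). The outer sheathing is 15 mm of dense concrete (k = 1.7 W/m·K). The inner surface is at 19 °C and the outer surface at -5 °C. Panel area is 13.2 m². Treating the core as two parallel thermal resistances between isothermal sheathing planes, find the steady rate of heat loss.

Sheathing layers in series; stud and cavity paths in parallel between them.
R_inner = 0.019/(1.63×13.2) = 8.831×10^-4 K/W
R_stud  = 0.13/(40.3×0.15×13.2) = 0.001629 K/W
R_cav   = 0.13/(0.035×0.85×13.2) = 0.331 K/W
1/R_core = 1/R_stud + 1/R_cav → R_core = 0.001621 K/W
R_outer = 0.015/(1.7×13.2) = 6.684×10^-4 K/W
R_total = 0.003173 K/W
Q = ΔT/R_total = 24/0.003173

Q ≈ 7560 W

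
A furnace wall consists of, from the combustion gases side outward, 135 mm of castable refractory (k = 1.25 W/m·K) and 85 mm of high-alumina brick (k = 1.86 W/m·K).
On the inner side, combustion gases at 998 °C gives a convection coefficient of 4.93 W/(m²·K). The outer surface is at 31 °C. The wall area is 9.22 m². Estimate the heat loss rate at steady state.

Using the resistance-network approach (series):
R_inner film = 1/(h_i·A) = 1/(4.93×9.22) = 0.022 K/W
R_castable refractory = L/(kA) = 0.135/(1.25×9.22) = 0.01171 K/W
R_high-alumina brick = L/(kA) = 0.085/(1.86×9.22) = 0.004956 K/W
R_total = 0.03867 K/W
Q = ΔT / R_total = 967 / 0.03867

Q ≈ 25000 W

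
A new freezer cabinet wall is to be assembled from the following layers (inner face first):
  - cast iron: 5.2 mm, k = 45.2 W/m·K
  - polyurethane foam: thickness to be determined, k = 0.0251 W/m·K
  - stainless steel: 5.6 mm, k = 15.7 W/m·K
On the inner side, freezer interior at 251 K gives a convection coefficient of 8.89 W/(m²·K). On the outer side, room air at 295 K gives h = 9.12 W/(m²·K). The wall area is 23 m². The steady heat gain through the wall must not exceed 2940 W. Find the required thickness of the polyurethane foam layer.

Treating each layer as a thermal resistance in series:
R_inner film = 1/(h_i·A) = 1/(8.89×23) = 0.004891 K/W
R_cast iron = L/(kA) = 0.0052/(45.2×23) = 5.002×10^-6 K/W
R_stainless steel = L/(kA) = 0.0056/(15.7×23) = 1.551×10^-5 K/W
R_outer film = 1/(h_o·A) = 1/(9.12×23) = 0.004767 K/W
Sum of the known resistances R_other = 0.009679 K/W
Required total resistance R_tot = ΔT/Q_allow = 44/2940 = 0.01497 K/W
R_polyurethane foam = R_tot − R_other = 0.005287 K/W
L = R·k·A = 0.005287×0.0251×23

L ≈ 3.05 mm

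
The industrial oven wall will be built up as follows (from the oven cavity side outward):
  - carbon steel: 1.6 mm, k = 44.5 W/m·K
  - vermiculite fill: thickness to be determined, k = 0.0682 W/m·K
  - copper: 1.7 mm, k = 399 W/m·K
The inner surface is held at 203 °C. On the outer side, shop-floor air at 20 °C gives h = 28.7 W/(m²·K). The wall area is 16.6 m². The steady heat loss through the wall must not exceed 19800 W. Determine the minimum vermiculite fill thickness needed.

L ≈ 8.08 mm

Using the resistance-network approach (series):
R_carbon steel = L/(kA) = 0.0016/(44.5×16.6) = 2.166×10^-6 K/W
R_copper = L/(kA) = 0.0017/(399×16.6) = 2.567×10^-7 K/W
R_outer film = 1/(h_o·A) = 1/(28.7×16.6) = 0.002099 K/W
Sum of the known resistances R_other = 0.002101 K/W
Required total resistance R_tot = ΔT/Q_allow = 183/19800 = 0.009242 K/W
R_vermiculite fill = R_tot − R_other = 0.007141 K/W
L = R·k·A = 0.007141×0.0682×16.6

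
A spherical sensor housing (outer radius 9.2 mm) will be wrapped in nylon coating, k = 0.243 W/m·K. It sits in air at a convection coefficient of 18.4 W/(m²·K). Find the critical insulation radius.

For a sphere r_cr = 2k/h = 2×0.243/18.4
r_cr = 26.4 mm; since the bare radius (9.2 mm) is below r_cr, adding a thin layer of insulation will *increase* heat loss.

r_cr ≈ 26.4 mm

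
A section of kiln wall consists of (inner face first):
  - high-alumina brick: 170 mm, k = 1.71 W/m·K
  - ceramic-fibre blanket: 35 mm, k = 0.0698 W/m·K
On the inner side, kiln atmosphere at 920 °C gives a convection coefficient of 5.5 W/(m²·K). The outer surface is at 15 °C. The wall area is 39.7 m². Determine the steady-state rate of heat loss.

Model the wall as resistances in series:
R_inner film = 1/(h_i·A) = 1/(5.5×39.7) = 0.00458 K/W
R_high-alumina brick = L/(kA) = 0.17/(1.71×39.7) = 0.002504 K/W
R_ceramic-fibre blanket = L/(kA) = 0.035/(0.0698×39.7) = 0.01263 K/W
R_total = 0.01971 K/W
Q = ΔT / R_total = 905 / 0.01971

Q ≈ 45900 W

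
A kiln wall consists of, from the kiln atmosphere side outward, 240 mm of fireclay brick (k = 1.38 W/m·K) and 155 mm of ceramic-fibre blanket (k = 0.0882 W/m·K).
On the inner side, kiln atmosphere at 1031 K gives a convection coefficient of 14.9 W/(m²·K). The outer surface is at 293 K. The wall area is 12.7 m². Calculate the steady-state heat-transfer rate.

Treating each layer as a thermal resistance in series:
R_inner film = 1/(h_i·A) = 1/(14.9×12.7) = 0.005285 K/W
R_fireclay brick = L/(kA) = 0.24/(1.38×12.7) = 0.01369 K/W
R_ceramic-fibre blanket = L/(kA) = 0.155/(0.0882×12.7) = 0.1384 K/W
R_total = 0.1574 K/W
Q = ΔT / R_total = 738 / 0.1574

Q ≈ 4690 W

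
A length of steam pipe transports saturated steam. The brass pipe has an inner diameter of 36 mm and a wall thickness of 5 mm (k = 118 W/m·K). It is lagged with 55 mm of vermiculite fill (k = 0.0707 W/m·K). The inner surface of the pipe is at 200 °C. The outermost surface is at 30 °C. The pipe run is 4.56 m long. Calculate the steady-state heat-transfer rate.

For a radial system each layer contributes R = ln(r_out/r_in)/(2πkL); films add R = 1/(hA).
R_brass pipe wall = ln(23/18)/(2π×118×4.56) = 7.25×10^-5 K/W
R_vermiculite fill = ln(78/23)/(2π×0.0707×4.56) = 0.6029 K/W
R_total = 0.6029 K/W
Q = ΔT/R_total = 170/0.6029

Q ≈ 282 W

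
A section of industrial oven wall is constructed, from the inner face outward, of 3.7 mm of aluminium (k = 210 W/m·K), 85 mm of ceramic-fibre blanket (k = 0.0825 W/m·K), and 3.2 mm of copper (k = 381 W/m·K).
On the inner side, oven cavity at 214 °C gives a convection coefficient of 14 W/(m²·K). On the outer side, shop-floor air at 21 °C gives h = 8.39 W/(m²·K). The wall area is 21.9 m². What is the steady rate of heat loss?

Q ≈ 3460 W

Thermal resistances in series:
R_inner film = 1/(h_i·A) = 1/(14×21.9) = 0.003262 K/W
R_aluminium = L/(kA) = 0.0037/(210×21.9) = 8.045×10^-7 K/W
R_ceramic-fibre blanket = L/(kA) = 0.085/(0.0825×21.9) = 0.04705 K/W
R_copper = L/(kA) = 0.0032/(381×21.9) = 3.835×10^-7 K/W
R_outer film = 1/(h_o·A) = 1/(8.39×21.9) = 0.005442 K/W
R_total = 0.05575 K/W
Q = ΔT / R_total = 193 / 0.05575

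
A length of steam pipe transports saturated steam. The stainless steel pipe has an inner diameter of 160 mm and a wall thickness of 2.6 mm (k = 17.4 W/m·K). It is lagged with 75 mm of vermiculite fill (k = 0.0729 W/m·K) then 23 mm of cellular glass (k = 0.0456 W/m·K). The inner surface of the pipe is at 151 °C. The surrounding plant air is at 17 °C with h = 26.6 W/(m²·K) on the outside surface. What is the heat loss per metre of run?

For a radial system each layer contributes R = ln(r_out/r_in)/(2πkL); films add R = 1/(hA).
R_stainless steel pipe wall = ln(82.6/80)/(2π×17.4×1) = 2.925×10^-4 K/W
R_vermiculite fill = ln(157.6/82.6)/(2π×0.0729×1) = 1.41 K/W
R_cellular glass = ln(180.6/157.6)/(2π×0.0456×1) = 0.4755 K/W
R_outer film = 1/(h_o·2πr_oL) = 1/(26.6×2π×0.1806×1) = 0.03313 K/W
R_total = 1.919 K/W
Q = ΔT/R_total = 134/1.919

q′ ≈ 69.8 W/m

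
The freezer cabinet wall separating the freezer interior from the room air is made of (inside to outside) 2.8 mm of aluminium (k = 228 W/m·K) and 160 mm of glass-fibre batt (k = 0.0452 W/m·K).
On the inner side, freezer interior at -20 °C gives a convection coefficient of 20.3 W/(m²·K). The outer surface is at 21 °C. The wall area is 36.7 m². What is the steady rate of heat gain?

Q ≈ 419 W

Thermal resistances in series:
R_inner film = 1/(h_i·A) = 1/(20.3×36.7) = 0.001342 K/W
R_aluminium = L/(kA) = 0.0028/(228×36.7) = 3.346×10^-7 K/W
R_glass-fibre batt = L/(kA) = 0.16/(0.0452×36.7) = 0.09645 K/W
R_total = 0.0978 K/W
Q = ΔT / R_total = 41 / 0.0978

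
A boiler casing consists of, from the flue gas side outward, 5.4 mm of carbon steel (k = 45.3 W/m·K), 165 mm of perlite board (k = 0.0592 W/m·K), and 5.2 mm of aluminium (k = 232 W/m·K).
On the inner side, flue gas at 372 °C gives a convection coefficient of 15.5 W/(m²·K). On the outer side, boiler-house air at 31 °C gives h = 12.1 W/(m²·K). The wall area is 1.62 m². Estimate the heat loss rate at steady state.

Treating each layer as a thermal resistance in series:
R_inner film = 1/(h_i·A) = 1/(15.5×1.62) = 0.03982 K/W
R_carbon steel = L/(kA) = 0.0054/(45.3×1.62) = 7.358×10^-5 K/W
R_perlite board = L/(kA) = 0.165/(0.0592×1.62) = 1.72 K/W
R_aluminium = L/(kA) = 0.0052/(232×1.62) = 1.384×10^-5 K/W
R_outer film = 1/(h_o·A) = 1/(12.1×1.62) = 0.05102 K/W
R_total = 1.811 K/W
Q = ΔT / R_total = 341 / 1.811

Q ≈ 188 W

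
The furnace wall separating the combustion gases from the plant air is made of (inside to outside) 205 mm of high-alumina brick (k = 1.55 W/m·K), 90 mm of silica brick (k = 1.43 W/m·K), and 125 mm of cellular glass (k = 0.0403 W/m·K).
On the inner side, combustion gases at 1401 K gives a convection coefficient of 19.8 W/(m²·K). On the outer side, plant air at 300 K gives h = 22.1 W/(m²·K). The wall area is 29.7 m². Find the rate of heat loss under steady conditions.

Q ≈ 9640 W

Model the wall as resistances in series:
R_inner film = 1/(h_i·A) = 1/(19.8×29.7) = 0.001701 K/W
R_high-alumina brick = L/(kA) = 0.205/(1.55×29.7) = 0.004453 K/W
R_silica brick = L/(kA) = 0.09/(1.43×29.7) = 0.002119 K/W
R_cellular glass = L/(kA) = 0.125/(0.0403×29.7) = 0.1044 K/W
R_outer film = 1/(h_o·A) = 1/(22.1×29.7) = 0.001524 K/W
R_total = 0.1142 K/W
Q = ΔT / R_total = 1101 / 0.1142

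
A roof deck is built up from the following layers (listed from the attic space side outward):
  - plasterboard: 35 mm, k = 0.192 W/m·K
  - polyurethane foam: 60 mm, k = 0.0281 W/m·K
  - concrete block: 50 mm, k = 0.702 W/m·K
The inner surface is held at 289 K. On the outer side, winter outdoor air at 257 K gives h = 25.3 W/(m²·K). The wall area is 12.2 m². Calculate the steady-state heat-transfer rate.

Q ≈ 161 W

Model the wall as resistances in series:
R_plasterboard = L/(kA) = 0.035/(0.192×12.2) = 0.01494 K/W
R_polyurethane foam = L/(kA) = 0.06/(0.0281×12.2) = 0.175 K/W
R_concrete block = L/(kA) = 0.05/(0.702×12.2) = 0.005838 K/W
R_outer film = 1/(h_o·A) = 1/(25.3×12.2) = 0.00324 K/W
R_total = 0.199 K/W
Q = ΔT / R_total = 32 / 0.199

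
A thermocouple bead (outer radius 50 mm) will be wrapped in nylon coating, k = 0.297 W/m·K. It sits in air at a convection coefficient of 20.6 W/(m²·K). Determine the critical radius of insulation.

For a sphere r_cr = 2k/h = 2×0.297/20.6
r_cr = 28.8 mm; since the bare radius (50 mm) is above r_cr, any added insulation will reduce heat loss.

r_cr ≈ 28.8 mm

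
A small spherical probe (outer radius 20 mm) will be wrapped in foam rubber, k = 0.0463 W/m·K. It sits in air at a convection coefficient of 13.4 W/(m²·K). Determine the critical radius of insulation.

For a sphere r_cr = 2k/h = 2×0.0463/13.4
r_cr = 6.91 mm; since the bare radius (20 mm) is above r_cr, any added insulation will reduce heat loss.

r_cr ≈ 6.91 mm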